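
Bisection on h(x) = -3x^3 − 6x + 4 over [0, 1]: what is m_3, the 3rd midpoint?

midpoint 0.5: h = 0.625 > 0 → [0.5, 1]
midpoint 0.75: h = -1.765625 < 0 → [0.5, 0.75]
midpoint 0.625: h = -0.482422 < 0 → [0.5, 0.625]

0.625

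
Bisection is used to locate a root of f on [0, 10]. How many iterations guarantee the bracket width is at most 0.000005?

Width after n steps is 10/2^n. Need 2^n ≥ 10/0.000005 = 2000000.
2^20 = 1048576 < 2000000 ≤ 2^21 = 2097152, so n = 21.

21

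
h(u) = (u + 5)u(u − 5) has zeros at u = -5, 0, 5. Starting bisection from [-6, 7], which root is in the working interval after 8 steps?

u = 0.5 gives h = -12.375, negative; keep [0.5, 7]
u = 3.75 gives h = -41.015625, negative; keep [3.75, 7]
u = 5.375 gives h = 20.912109, positive; keep [3.75, 5.375]
u = 4.5625 gives h = -19.0876, negative; keep [4.5625, 5.375]
u = 4.96875 gives h = -1.5479, negative; keep [4.96875, 5.375]
u = 5.171875 gives h = 9.0419, positive; keep [4.96875, 5.171875]
u = 5.0703125 gives h = 3.5901, positive; keep [4.96875, 5.0703125]
u = 5.01953125 gives h = 0.9823, positive; keep [4.96875, 5.01953125]

5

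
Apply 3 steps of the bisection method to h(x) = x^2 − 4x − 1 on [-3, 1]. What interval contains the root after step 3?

x = -1 gives h = 4, positive; keep [-1, 1]
x = 0 gives h = -1, negative; keep [-1, 0]
x = -0.5 gives h = 1.25, positive; keep [-0.5, 0]

[-0.5, 0]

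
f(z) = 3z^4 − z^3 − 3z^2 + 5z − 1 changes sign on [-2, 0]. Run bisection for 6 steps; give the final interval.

midpoint -1: f = -5 < 0 → [-2, -1]
midpoint -1.5: f = 3.3125 > 0 → [-1.5, -1]
midpoint -1.25: f = -2.660156 < 0 → [-1.5, -1.25]
midpoint -1.375: f = -0.2239 < 0 → [-1.5, -1.375]
midpoint -1.4375: f = 1.3938 > 0 → [-1.4375, -1.375]
midpoint -1.40625: f = 0.549 > 0 → [-1.40625, -1.375]

[-1.40625, -1.375]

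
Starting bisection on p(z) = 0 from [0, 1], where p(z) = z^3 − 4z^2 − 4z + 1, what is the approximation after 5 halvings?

0.21875

z = 0.5 gives p = -1.875, negative; keep [0, 0.5]
z = 0.25 gives p = -0.234375, negative; keep [0, 0.25]
z = 0.125 gives p = 0.439453, positive; keep [0.125, 0.25]
z = 0.1875 gives p = 0.116, positive; keep [0.1875, 0.25]
z = 0.21875 gives p = -0.0559, negative; keep [0.1875, 0.21875]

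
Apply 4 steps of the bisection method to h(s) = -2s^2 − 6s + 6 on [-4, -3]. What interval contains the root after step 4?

s = -3.5 gives h = 2.5, positive; keep [-4, -3.5]
s = -3.75 gives h = 0.375, positive; keep [-4, -3.75]
s = -3.875 gives h = -0.78125, negative; keep [-3.875, -3.75]
s = -3.8125 gives h = -0.1953, negative; keep [-3.8125, -3.75]

[-3.8125, -3.75]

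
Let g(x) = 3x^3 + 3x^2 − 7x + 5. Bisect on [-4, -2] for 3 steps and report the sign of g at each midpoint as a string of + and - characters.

x = -3 gives g = -28, negative; keep [-3, -2]
x = -2.5 gives g = -5.625, negative; keep [-2.5, -2]
x = -2.25 gives g = 1.765625, positive; keep [-2.5, -2.25]

--+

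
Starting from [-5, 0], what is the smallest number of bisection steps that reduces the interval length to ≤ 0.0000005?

24

Width after n steps is 5/2^n. Need 2^n ≥ 5/0.0000005 = 10000000.
2^23 = 8388608 < 10000000 ≤ 2^24 = 16777216, so n = 24.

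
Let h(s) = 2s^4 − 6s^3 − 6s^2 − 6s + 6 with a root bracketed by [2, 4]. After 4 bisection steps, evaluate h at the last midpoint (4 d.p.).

h(3) = -66 < 0, so the root lies in [3, 4]
h(3.5) = -45.625 < 0, so the root lies in [3.5, 4]
h(3.75) = -21.773438 < 0, so the root lies in [3.75, 4]
h(3.875) = -5.519 < 0, so the root lies in [3.875, 4]

-5.5190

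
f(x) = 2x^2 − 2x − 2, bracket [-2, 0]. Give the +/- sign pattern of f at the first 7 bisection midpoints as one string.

+-++---

x = -1 gives f = 2, positive; keep [-1, 0]
x = -0.5 gives f = -0.5, negative; keep [-1, -0.5]
x = -0.75 gives f = 0.625, positive; keep [-0.75, -0.5]
x = -0.625 gives f = 0.0312, positive; keep [-0.625, -0.5]
x = -0.5625 gives f = -0.2422, negative; keep [-0.625, -0.5625]
x = -0.59375 gives f = -0.1074, negative; keep [-0.625, -0.59375]
x = -0.609375 gives f = -0.0386, negative; keep [-0.625, -0.609375]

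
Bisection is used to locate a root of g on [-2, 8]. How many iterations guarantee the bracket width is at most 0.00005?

Width after n steps is 10/2^n. Need 2^n ≥ 10/0.00005 = 200000.
2^17 = 131072 < 200000 ≤ 2^18 = 262144, so n = 18.

18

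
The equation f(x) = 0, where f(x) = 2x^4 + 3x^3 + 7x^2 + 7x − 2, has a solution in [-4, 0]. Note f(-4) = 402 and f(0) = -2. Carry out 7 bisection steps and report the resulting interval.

x = -2 gives f = 20, positive; keep [-2, 0]
x = -1 gives f = -3, negative; keep [-2, -1]
x = -1.5 gives f = 3.25, positive; keep [-1.5, -1]
x = -1.25 gives f = -0.7891, negative; keep [-1.5, -1.25]
x = -1.375 gives f = 0.9595, positive; keep [-1.375, -1.25]
x = -1.3125 gives f = 0.0232, positive; keep [-1.3125, -1.25]
x = -1.28125 gives f = -0.3977, negative; keep [-1.3125, -1.28125]

[-1.3125, -1.28125]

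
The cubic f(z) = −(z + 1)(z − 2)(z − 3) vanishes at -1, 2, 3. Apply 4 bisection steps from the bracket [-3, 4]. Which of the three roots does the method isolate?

z = 0.5 gives f = -5.625, negative; keep [-3, 0.5]
z = -1.25 gives f = 3.453125, positive; keep [-1.25, 0.5]
z = -0.375 gives f = -5.009766, negative; keep [-1.25, -0.375]
z = -0.8125 gives f = -2.0105, negative; keep [-1.25, -0.8125]

-1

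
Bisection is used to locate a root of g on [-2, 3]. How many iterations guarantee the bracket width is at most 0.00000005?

Width after n steps is 5/2^n. Need 2^n ≥ 5/0.00000005 = 100000000.
2^26 = 67108864 < 100000000 ≤ 2^27 = 134217728, so n = 27.

27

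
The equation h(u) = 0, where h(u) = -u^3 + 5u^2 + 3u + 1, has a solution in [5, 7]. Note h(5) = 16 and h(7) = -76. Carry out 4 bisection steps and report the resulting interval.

h(6) = -17 < 0, so the root lies in [5, 6]
h(5.5) = 2.375 > 0, so the root lies in [5.5, 6]
h(5.75) = -6.546875 < 0, so the root lies in [5.5, 5.75]
h(5.625) = -1.9004 < 0, so the root lies in [5.5, 5.625]

[5.5, 5.625]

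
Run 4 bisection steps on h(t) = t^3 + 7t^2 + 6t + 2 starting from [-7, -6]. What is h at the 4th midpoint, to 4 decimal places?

h(-6.5) = -15.875 < 0, so the root lies in [-6.5, -6]
h(-6.25) = -6.203125 < 0, so the root lies in [-6.25, -6]
h(-6.125) = -1.923828 < 0, so the root lies in [-6.125, -6]
h(-6.0625) = 0.0818 > 0, so the root lies in [-6.125, -6.0625]

0.0818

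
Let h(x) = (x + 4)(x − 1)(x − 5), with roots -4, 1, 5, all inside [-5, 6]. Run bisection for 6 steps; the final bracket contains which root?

x = 0.5 gives h = 10.125, positive; keep [-5, 0.5]
x = -2.25 gives h = 41.234375, positive; keep [-5, -2.25]
x = -3.625 gives h = 14.958984, positive; keep [-5, -3.625]
x = -4.3125 gives h = -15.4602, negative; keep [-4.3125, -3.625]
x = -3.96875 gives h = 1.3926, positive; keep [-4.3125, -3.96875]
x = -4.140625 gives h = -6.6078, negative; keep [-4.140625, -3.96875]

-4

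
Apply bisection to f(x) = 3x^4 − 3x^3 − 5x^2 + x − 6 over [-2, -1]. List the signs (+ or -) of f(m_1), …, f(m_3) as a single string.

midpoint -1.5: f = 6.5625 > 0 → [-1.5, -1]
midpoint -1.25: f = -1.878906 < 0 → [-1.5, -1.25]
midpoint -1.375: f = 1.694092 > 0 → [-1.375, -1.25]

+-+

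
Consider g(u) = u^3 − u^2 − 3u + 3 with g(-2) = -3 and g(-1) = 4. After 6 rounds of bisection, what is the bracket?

u = -1.5 gives g = 1.875, positive; keep [-2, -1.5]
u = -1.75 gives g = -0.171875, negative; keep [-1.75, -1.5]
u = -1.625 gives g = 0.943359, positive; keep [-1.75, -1.625]
u = -1.6875 gives g = 0.4094, positive; keep [-1.75, -1.6875]
u = -1.71875 gives g = 0.1248, positive; keep [-1.75, -1.71875]
u = -1.734375 gives g = -0.022, negative; keep [-1.734375, -1.71875]

[-1.734375, -1.71875]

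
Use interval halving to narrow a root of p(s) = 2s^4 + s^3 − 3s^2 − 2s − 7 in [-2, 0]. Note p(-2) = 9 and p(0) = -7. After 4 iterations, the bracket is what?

p(-1) = -7 < 0, so the root lies in [-2, -1]
p(-1.5) = -4 < 0, so the root lies in [-2, -1.5]
p(-1.75) = 0.710938 > 0, so the root lies in [-1.75, -1.5]
p(-1.625) = -2.0171 < 0, so the root lies in [-1.75, -1.625]

[-1.75, -1.625]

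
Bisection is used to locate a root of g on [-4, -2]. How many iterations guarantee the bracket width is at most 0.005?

9

Width after n steps is 2/2^n. Need 2^n ≥ 2/0.005 = 400.
2^8 = 256 < 400 ≤ 2^9 = 512, so n = 9.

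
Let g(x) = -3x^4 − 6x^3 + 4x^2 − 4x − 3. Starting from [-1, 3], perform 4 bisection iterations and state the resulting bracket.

[-0.5, -0.25]

m = 1, g(m) = -12 (−); new bracket [-1, 1]
m = 0, g(m) = -3 (−); new bracket [-1, 0]
m = -0.5, g(m) = 0.5625 (+); new bracket [-0.5, 0]
m = -0.25, g(m) = -1.668 (−); new bracket [-0.5, -0.25]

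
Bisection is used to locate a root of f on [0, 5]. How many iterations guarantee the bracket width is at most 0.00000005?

Width after n steps is 5/2^n. Need 2^n ≥ 5/0.00000005 = 100000000.
2^26 = 67108864 < 100000000 ≤ 2^27 = 134217728, so n = 27.

27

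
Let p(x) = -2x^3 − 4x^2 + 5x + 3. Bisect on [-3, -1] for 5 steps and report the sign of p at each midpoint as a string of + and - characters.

midpoint -2: p = -7 < 0 → [-3, -2]
midpoint -2.5: p = -3.25 < 0 → [-3, -2.5]
midpoint -2.75: p = 0.59375 > 0 → [-2.75, -2.5]
midpoint -2.625: p = -1.5117 < 0 → [-2.75, -2.625]
midpoint -2.6875: p = -0.5063 < 0 → [-2.75, -2.6875]

--+--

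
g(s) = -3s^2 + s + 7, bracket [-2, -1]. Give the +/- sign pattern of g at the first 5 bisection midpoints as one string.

g(-1.5) = -1.25 < 0, so the root lies in [-1.5, -1]
g(-1.25) = 1.0625 > 0, so the root lies in [-1.5, -1.25]
g(-1.375) = -0.046875 < 0, so the root lies in [-1.375, -1.25]
g(-1.3125) = 0.5195 > 0, so the root lies in [-1.375, -1.3125]
g(-1.34375) = 0.2393 > 0, so the root lies in [-1.375, -1.34375]

-+-++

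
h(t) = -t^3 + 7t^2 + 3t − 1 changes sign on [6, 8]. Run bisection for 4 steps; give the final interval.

[7.375, 7.5]

midpoint 7: h = 20 > 0 → [7, 8]
midpoint 7.5: h = -6.625 < 0 → [7, 7.5]
midpoint 7.25: h = 7.609375 > 0 → [7.25, 7.5]
midpoint 7.375: h = 0.7285 > 0 → [7.375, 7.5]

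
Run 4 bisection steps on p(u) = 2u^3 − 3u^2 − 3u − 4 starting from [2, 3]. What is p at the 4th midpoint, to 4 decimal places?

-0.1724

midpoint 2.5: p = 1 > 0 → [2, 2.5]
midpoint 2.25: p = -3.15625 < 0 → [2.25, 2.5]
midpoint 2.375: p = -1.253906 < 0 → [2.375, 2.5]
midpoint 2.4375: p = -0.1724 < 0 → [2.4375, 2.5]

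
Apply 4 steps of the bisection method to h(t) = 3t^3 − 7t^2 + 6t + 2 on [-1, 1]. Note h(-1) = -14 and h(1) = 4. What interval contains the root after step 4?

m = 0, h(m) = 2 (+); new bracket [-1, 0]
m = -0.5, h(m) = -3.125 (−); new bracket [-0.5, 0]
m = -0.25, h(m) = 0.015625 (+); new bracket [-0.5, -0.25]
m = -0.375, h(m) = -1.3926 (−); new bracket [-0.375, -0.25]

[-0.375, -0.25]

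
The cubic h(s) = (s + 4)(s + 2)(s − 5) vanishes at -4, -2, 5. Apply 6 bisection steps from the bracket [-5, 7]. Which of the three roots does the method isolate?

5

midpoint 1: h = -60 < 0 → [1, 7]
midpoint 4: h = -48 < 0 → [4, 7]
midpoint 5.5: h = 35.625 > 0 → [4, 5.5]
midpoint 4.75: h = -14.7656 < 0 → [4.75, 5.5]
midpoint 5.125: h = 8.127 > 0 → [4.75, 5.125]
midpoint 4.9375: h = -3.8752 < 0 → [4.9375, 5.125]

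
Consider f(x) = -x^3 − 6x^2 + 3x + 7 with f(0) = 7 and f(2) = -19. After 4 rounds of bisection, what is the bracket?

x = 1 gives f = 3, positive; keep [1, 2]
x = 1.5 gives f = -5.375, negative; keep [1, 1.5]
x = 1.25 gives f = -0.578125, negative; keep [1, 1.25]
x = 1.125 gives f = 1.3574, positive; keep [1.125, 1.25]

[1.125, 1.25]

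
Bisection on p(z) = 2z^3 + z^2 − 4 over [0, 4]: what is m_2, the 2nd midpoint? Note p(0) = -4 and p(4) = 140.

m = 2, p(m) = 16 (+); new bracket [0, 2]
m = 1, p(m) = -1 (−); new bracket [1, 2]

1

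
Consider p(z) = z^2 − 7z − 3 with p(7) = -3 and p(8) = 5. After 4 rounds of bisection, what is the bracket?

[7.375, 7.4375]

midpoint 7.5: p = 0.75 > 0 → [7, 7.5]
midpoint 7.25: p = -1.1875 < 0 → [7.25, 7.5]
midpoint 7.375: p = -0.234375 < 0 → [7.375, 7.5]
midpoint 7.4375: p = 0.2539 > 0 → [7.375, 7.4375]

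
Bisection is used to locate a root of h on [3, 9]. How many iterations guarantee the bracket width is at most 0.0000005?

Width after n steps is 6/2^n. Need 2^n ≥ 6/0.0000005 = 12000000.
2^23 = 8388608 < 12000000 ≤ 2^24 = 16777216, so n = 24.

24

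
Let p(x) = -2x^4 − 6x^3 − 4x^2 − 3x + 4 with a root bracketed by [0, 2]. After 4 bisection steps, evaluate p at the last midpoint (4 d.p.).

x = 1 gives p = -11, negative; keep [0, 1]
x = 0.5 gives p = 0.625, positive; keep [0.5, 1]
x = 0.75 gives p = -3.664062, negative; keep [0.5, 0.75]
x = 0.625 gives p = -1.2075, negative; keep [0.5, 0.625]

-1.2075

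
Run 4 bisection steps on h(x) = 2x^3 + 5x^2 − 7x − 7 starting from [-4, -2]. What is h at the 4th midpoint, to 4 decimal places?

m = -3, h(m) = 5 (+); new bracket [-4, -3]
m = -3.5, h(m) = -7 (−); new bracket [-3.5, -3]
m = -3.25, h(m) = -0.09375 (−); new bracket [-3.25, -3]
m = -3.125, h(m) = 2.668 (+); new bracket [-3.25, -3.125]

2.6680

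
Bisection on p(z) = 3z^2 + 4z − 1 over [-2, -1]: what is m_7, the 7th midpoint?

-1.5546875

p(-1.5) = -0.25 < 0, so the root lies in [-2, -1.5]
p(-1.75) = 1.1875 > 0, so the root lies in [-1.75, -1.5]
p(-1.625) = 0.421875 > 0, so the root lies in [-1.625, -1.5]
p(-1.5625) = 0.0742 > 0, so the root lies in [-1.5625, -1.5]
p(-1.53125) = -0.0908 < 0, so the root lies in [-1.5625, -1.53125]
p(-1.546875) = -0.009 < 0, so the root lies in [-1.5625, -1.546875]
p(-1.5546875) = 0.0324 > 0, so the root lies in [-1.5546875, -1.546875]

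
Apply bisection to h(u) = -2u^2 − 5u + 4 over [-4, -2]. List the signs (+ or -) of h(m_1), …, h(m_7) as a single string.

midpoint -3: h = 1 > 0 → [-4, -3]
midpoint -3.5: h = -3 < 0 → [-3.5, -3]
midpoint -3.25: h = -0.875 < 0 → [-3.25, -3]
midpoint -3.125: h = 0.0938 > 0 → [-3.25, -3.125]
midpoint -3.1875: h = -0.3828 < 0 → [-3.1875, -3.125]
midpoint -3.15625: h = -0.1426 < 0 → [-3.15625, -3.125]
midpoint -3.140625: h = -0.0239 < 0 → [-3.140625, -3.125]

+--+---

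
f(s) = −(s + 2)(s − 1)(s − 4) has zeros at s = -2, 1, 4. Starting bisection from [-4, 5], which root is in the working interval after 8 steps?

f(0.5) = -4.375 < 0, so the root lies in [-4, 0.5]
f(-1.75) = -3.953125 < 0, so the root lies in [-4, -1.75]
f(-2.875) = 23.310547 > 0, so the root lies in [-2.875, -1.75]
f(-2.3125) = 6.5344 > 0, so the root lies in [-2.3125, -1.75]
f(-2.03125) = 0.5713 > 0, so the root lies in [-2.03125, -1.75]
f(-1.890625) = -1.8624 < 0, so the root lies in [-2.03125, -1.890625]
f(-1.9609375) = -0.6895 < 0, so the root lies in [-2.03125, -1.9609375]
f(-1.99609375) = -0.0702 < 0, so the root lies in [-2.03125, -1.99609375]

-2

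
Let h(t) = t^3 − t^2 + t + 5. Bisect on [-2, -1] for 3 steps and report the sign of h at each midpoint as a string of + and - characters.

midpoint -1.5: h = -2.125 < 0 → [-1.5, -1]
midpoint -1.25: h = 0.234375 > 0 → [-1.5, -1.25]
midpoint -1.375: h = -0.865234 < 0 → [-1.375, -1.25]

-+-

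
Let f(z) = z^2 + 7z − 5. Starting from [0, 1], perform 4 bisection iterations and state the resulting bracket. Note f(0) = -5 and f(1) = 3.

[0.625, 0.6875]

f(0.5) = -1.25 < 0, so the root lies in [0.5, 1]
f(0.75) = 0.8125 > 0, so the root lies in [0.5, 0.75]
f(0.625) = -0.234375 < 0, so the root lies in [0.625, 0.75]
f(0.6875) = 0.2852 > 0, so the root lies in [0.625, 0.6875]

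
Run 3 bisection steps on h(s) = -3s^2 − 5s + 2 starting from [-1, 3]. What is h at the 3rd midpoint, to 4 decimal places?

-1.2500

s = 1 gives h = -6, negative; keep [-1, 1]
s = 0 gives h = 2, positive; keep [0, 1]
s = 0.5 gives h = -1.25, negative; keep [0, 0.5]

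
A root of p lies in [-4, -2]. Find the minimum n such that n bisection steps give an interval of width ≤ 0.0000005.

Width after n steps is 2/2^n. Need 2^n ≥ 2/0.0000005 = 4000000.
2^21 = 2097152 < 4000000 ≤ 2^22 = 4194304, so n = 22.

22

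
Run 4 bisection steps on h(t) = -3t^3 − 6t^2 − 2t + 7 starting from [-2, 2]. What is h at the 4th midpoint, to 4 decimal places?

0.8594

m = 0, h(m) = 7 (+); new bracket [0, 2]
m = 1, h(m) = -4 (−); new bracket [0, 1]
m = 0.5, h(m) = 4.125 (+); new bracket [0.5, 1]
m = 0.75, h(m) = 0.8594 (+); new bracket [0.75, 1]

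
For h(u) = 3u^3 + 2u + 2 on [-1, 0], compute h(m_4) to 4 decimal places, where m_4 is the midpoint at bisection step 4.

-0.3499

midpoint -0.5: h = 0.625 > 0 → [-1, -0.5]
midpoint -0.75: h = -0.765625 < 0 → [-0.75, -0.5]
midpoint -0.625: h = 0.017578 > 0 → [-0.75, -0.625]
midpoint -0.6875: h = -0.3499 < 0 → [-0.6875, -0.625]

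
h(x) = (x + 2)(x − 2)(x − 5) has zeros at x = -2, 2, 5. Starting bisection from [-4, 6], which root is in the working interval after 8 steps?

-2

midpoint 1: h = 12 > 0 → [-4, 1]
midpoint -1.5: h = 11.375 > 0 → [-4, -1.5]
midpoint -2.75: h = -27.609375 < 0 → [-2.75, -1.5]
midpoint -2.125: h = -3.6738 < 0 → [-2.125, -1.5]
midpoint -1.8125: h = 4.8699 > 0 → [-2.125, -1.8125]
midpoint -1.96875: h = 0.8643 > 0 → [-2.125, -1.96875]
midpoint -2.046875: h = -1.3368 < 0 → [-2.046875, -1.96875]
midpoint -2.0078125: h = -0.2194 < 0 → [-2.0078125, -1.96875]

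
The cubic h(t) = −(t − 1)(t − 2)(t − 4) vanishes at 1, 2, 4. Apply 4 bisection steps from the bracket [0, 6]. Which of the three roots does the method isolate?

4

t = 3 gives h = 2, positive; keep [3, 6]
t = 4.5 gives h = -4.375, negative; keep [3, 4.5]
t = 3.75 gives h = 1.203125, positive; keep [3.75, 4.5]
t = 4.125 gives h = -0.8301, negative; keep [3.75, 4.125]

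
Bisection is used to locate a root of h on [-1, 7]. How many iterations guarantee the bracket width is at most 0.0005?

14

Width after n steps is 8/2^n. Need 2^n ≥ 8/0.0005 = 16000.
2^13 = 8192 < 16000 ≤ 2^14 = 16384, so n = 14.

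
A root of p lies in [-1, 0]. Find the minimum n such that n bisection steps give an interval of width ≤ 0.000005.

18

Width after n steps is 1/2^n. Need 2^n ≥ 1/0.000005 = 200000.
2^17 = 131072 < 200000 ≤ 2^18 = 262144, so n = 18.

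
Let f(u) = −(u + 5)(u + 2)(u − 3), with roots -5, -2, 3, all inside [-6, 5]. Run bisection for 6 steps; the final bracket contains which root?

u = -0.5 gives f = 23.625, positive; keep [-0.5, 5]
u = 2.25 gives f = 23.109375, positive; keep [2.25, 5]
u = 3.625 gives f = -30.322266, negative; keep [2.25, 3.625]
u = 2.9375 gives f = 2.4495, positive; keep [2.9375, 3.625]
u = 3.28125 gives f = -12.3006, negative; keep [2.9375, 3.28125]
u = 3.109375 gives f = -4.5318, negative; keep [2.9375, 3.109375]

3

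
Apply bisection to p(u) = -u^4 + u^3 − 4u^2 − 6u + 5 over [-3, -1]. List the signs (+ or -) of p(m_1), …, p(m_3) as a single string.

--+

p(-2) = -23 < 0, so the root lies in [-2, -1]
p(-1.5) = -3.4375 < 0, so the root lies in [-1.5, -1]
p(-1.25) = 1.855469 > 0, so the root lies in [-1.5, -1.25]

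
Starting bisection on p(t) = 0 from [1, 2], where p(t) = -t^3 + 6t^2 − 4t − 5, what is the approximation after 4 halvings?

1.5625

p(1.5) = -0.875 < 0, so the root lies in [1.5, 2]
p(1.75) = 1.015625 > 0, so the root lies in [1.5, 1.75]
p(1.625) = 0.052734 > 0, so the root lies in [1.5, 1.625]
p(1.5625) = -0.4163 < 0, so the root lies in [1.5625, 1.625]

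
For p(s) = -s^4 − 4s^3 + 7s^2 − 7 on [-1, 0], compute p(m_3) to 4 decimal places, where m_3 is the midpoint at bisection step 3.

p(-0.5) = -4.8125 < 0, so the root lies in [-1, -0.5]
p(-0.75) = -1.691406 < 0, so the root lies in [-1, -0.75]
p(-0.875) = 0.452881 > 0, so the root lies in [-0.875, -0.75]

0.4529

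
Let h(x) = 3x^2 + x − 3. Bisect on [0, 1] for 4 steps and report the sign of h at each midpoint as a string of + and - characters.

m = 0.5, h(m) = -1.75 (−); new bracket [0.5, 1]
m = 0.75, h(m) = -0.5625 (−); new bracket [0.75, 1]
m = 0.875, h(m) = 0.171875 (+); new bracket [0.75, 0.875]
m = 0.8125, h(m) = -0.207 (−); new bracket [0.8125, 0.875]

--+-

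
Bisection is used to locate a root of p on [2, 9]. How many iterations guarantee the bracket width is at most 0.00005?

18

Width after n steps is 7/2^n. Need 2^n ≥ 7/0.00005 = 140000.
2^17 = 131072 < 140000 ≤ 2^18 = 262144, so n = 18.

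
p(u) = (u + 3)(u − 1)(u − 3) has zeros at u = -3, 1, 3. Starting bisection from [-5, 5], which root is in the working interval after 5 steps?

-3

m = 0, p(m) = 9 (+); new bracket [-5, 0]
m = -2.5, p(m) = 9.625 (+); new bracket [-5, -2.5]
m = -3.75, p(m) = -24.046875 (−); new bracket [-3.75, -2.5]
m = -3.125, p(m) = -3.1582 (−); new bracket [-3.125, -2.5]
m = -2.8125, p(m) = 4.155 (+); new bracket [-3.125, -2.8125]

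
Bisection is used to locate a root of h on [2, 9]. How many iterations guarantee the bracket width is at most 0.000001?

Width after n steps is 7/2^n. Need 2^n ≥ 7/0.000001 = 7000000.
2^22 = 4194304 < 7000000 ≤ 2^23 = 8388608, so n = 23.

23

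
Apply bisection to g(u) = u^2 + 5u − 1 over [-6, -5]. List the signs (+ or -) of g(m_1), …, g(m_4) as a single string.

++--

midpoint -5.5: g = 1.75 > 0 → [-5.5, -5]
midpoint -5.25: g = 0.3125 > 0 → [-5.25, -5]
midpoint -5.125: g = -0.359375 < 0 → [-5.25, -5.125]
midpoint -5.1875: g = -0.0273 < 0 → [-5.25, -5.1875]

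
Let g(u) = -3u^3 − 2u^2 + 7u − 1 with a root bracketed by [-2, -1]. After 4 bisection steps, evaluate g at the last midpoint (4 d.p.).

-0.2507

m = -1.5, g(m) = -5.875 (−); new bracket [-2, -1.5]
m = -1.75, g(m) = -3.296875 (−); new bracket [-2, -1.75]
m = -1.875, g(m) = -1.380859 (−); new bracket [-2, -1.875]
m = -1.9375, g(m) = -0.2507 (−); new bracket [-2, -1.9375]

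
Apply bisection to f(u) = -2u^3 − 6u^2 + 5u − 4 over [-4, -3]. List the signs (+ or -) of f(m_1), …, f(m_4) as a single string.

f(-3.5) = -9.25 < 0, so the root lies in [-4, -3.5]
f(-3.75) = -1.65625 < 0, so the root lies in [-4, -3.75]
f(-3.875) = 2.902344 > 0, so the root lies in [-3.875, -3.75]
f(-3.8125) = 0.5571 > 0, so the root lies in [-3.8125, -3.75]

--++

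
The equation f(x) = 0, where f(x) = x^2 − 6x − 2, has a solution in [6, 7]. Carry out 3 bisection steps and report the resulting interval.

m = 6.5, f(m) = 1.25 (+); new bracket [6, 6.5]
m = 6.25, f(m) = -0.4375 (−); new bracket [6.25, 6.5]
m = 6.375, f(m) = 0.390625 (+); new bracket [6.25, 6.375]

[6.25, 6.375]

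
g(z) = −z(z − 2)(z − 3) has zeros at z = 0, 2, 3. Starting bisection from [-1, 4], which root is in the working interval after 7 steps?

0

g(1.5) = -1.125 < 0, so the root lies in [-1, 1.5]
g(0.25) = -1.203125 < 0, so the root lies in [-1, 0.25]
g(-0.375) = 3.005859 > 0, so the root lies in [-0.375, 0.25]
g(-0.0625) = 0.3948 > 0, so the root lies in [-0.0625, 0.25]
g(0.09375) = -0.5194 < 0, so the root lies in [-0.0625, 0.09375]
g(0.015625) = -0.0925 < 0, so the root lies in [-0.0625, 0.015625]
g(-0.0234375) = 0.1434 > 0, so the root lies in [-0.0234375, 0.015625]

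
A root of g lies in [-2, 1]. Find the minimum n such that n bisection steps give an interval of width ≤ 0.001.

12

Width after n steps is 3/2^n. Need 2^n ≥ 3/0.001 = 3000.
2^11 = 2048 < 3000 ≤ 2^12 = 4096, so n = 12.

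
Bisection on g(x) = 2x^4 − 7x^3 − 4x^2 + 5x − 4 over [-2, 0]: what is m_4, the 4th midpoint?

-1.125

m = -1, g(m) = -4 (−); new bracket [-2, -1]
m = -1.5, g(m) = 13.25 (+); new bracket [-1.5, -1]
m = -1.25, g(m) = 2.054688 (+); new bracket [-1.25, -1]
m = -1.125, g(m) = -1.5171 (−); new bracket [-1.25, -1.125]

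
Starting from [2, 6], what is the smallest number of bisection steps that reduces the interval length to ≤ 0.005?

Width after n steps is 4/2^n. Need 2^n ≥ 4/0.005 = 800.
2^9 = 512 < 800 ≤ 2^10 = 1024, so n = 10.

10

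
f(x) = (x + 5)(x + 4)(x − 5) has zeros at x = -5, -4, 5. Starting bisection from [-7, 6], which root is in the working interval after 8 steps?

5

midpoint -0.5: f = -86.625 < 0 → [-0.5, 6]
midpoint 2.75: f = -117.703125 < 0 → [2.75, 6]
midpoint 4.375: f = -49.072266 < 0 → [4.375, 6]
midpoint 5.1875: f = 17.5496 > 0 → [4.375, 5.1875]
midpoint 4.78125: f = -18.7888 < 0 → [4.78125, 5.1875]
midpoint 4.984375: f = -1.4016 < 0 → [4.984375, 5.1875]
midpoint 5.0859375: f = 7.8753 > 0 → [4.984375, 5.0859375]
midpoint 5.03515625: f = 3.1876 > 0 → [4.984375, 5.03515625]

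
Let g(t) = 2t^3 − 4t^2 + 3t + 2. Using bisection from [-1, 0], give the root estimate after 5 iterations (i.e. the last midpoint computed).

-0.40625

t = -0.5 gives g = -0.75, negative; keep [-0.5, 0]
t = -0.25 gives g = 0.96875, positive; keep [-0.5, -0.25]
t = -0.375 gives g = 0.207031, positive; keep [-0.5, -0.375]
t = -0.4375 gives g = -0.2456, negative; keep [-0.4375, -0.375]
t = -0.40625 gives g = -0.013, negative; keep [-0.40625, -0.375]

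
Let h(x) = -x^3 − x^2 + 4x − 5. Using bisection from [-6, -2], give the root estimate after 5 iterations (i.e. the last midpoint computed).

h(-4) = 27 > 0, so the root lies in [-4, -2]
h(-3) = 1 > 0, so the root lies in [-3, -2]
h(-2.5) = -5.625 < 0, so the root lies in [-3, -2.5]
h(-2.75) = -2.7656 < 0, so the root lies in [-3, -2.75]
h(-2.875) = -1.002 < 0, so the root lies in [-3, -2.875]

-2.875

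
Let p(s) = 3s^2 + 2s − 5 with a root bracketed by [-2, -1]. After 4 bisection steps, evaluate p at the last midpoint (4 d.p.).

midpoint -1.5: p = -1.25 < 0 → [-2, -1.5]
midpoint -1.75: p = 0.6875 > 0 → [-1.75, -1.5]
midpoint -1.625: p = -0.328125 < 0 → [-1.75, -1.625]
midpoint -1.6875: p = 0.168 > 0 → [-1.6875, -1.625]

0.1680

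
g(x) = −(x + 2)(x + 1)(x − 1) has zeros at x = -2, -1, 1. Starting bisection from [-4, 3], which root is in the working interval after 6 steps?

midpoint -0.5: g = 1.125 > 0 → [-0.5, 3]
midpoint 1.25: g = -1.828125 < 0 → [-0.5, 1.25]
midpoint 0.375: g = 2.041016 > 0 → [0.375, 1.25]
midpoint 0.8125: g = 0.9558 > 0 → [0.8125, 1.25]
midpoint 1.03125: g = -0.1924 < 0 → [0.8125, 1.03125]
midpoint 0.921875: g = 0.4387 > 0 → [0.921875, 1.03125]

1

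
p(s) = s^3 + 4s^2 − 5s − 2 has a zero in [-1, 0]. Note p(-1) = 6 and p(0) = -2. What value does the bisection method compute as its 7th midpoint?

-0.3203125

midpoint -0.5: p = 1.375 > 0 → [-0.5, 0]
midpoint -0.25: p = -0.515625 < 0 → [-0.5, -0.25]
midpoint -0.375: p = 0.384766 > 0 → [-0.375, -0.25]
midpoint -0.3125: p = -0.0774 < 0 → [-0.375, -0.3125]
midpoint -0.34375: p = 0.1508 > 0 → [-0.34375, -0.3125]
midpoint -0.328125: p = 0.036 > 0 → [-0.328125, -0.3125]
midpoint -0.3203125: p = -0.0209 < 0 → [-0.328125, -0.3203125]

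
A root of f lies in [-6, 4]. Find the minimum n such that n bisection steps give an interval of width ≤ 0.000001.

24

Width after n steps is 10/2^n. Need 2^n ≥ 10/0.000001 = 10000000.
2^23 = 8388608 < 10000000 ≤ 2^24 = 16777216, so n = 24.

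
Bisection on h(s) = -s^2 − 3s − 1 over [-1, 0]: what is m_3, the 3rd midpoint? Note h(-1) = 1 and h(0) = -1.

h(-0.5) = 0.25 > 0, so the root lies in [-0.5, 0]
h(-0.25) = -0.3125 < 0, so the root lies in [-0.5, -0.25]
h(-0.375) = -0.015625 < 0, so the root lies in [-0.5, -0.375]

-0.375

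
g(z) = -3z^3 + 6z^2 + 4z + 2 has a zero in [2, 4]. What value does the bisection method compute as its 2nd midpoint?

g(3) = -13 < 0, so the root lies in [2, 3]
g(2.5) = 2.625 > 0, so the root lies in [2.5, 3]

2.5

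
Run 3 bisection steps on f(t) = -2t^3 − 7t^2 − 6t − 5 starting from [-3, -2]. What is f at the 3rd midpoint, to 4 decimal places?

midpoint -2.5: f = -2.5 < 0 → [-3, -2.5]
midpoint -2.75: f = 0.15625 > 0 → [-2.75, -2.5]
midpoint -2.625: f = -1.308594 < 0 → [-2.75, -2.625]

-1.3086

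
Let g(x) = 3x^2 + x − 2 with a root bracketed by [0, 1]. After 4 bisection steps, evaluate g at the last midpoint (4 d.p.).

g(0.5) = -0.75 < 0, so the root lies in [0.5, 1]
g(0.75) = 0.4375 > 0, so the root lies in [0.5, 0.75]
g(0.625) = -0.203125 < 0, so the root lies in [0.625, 0.75]
g(0.6875) = 0.1055 > 0, so the root lies in [0.625, 0.6875]

0.1055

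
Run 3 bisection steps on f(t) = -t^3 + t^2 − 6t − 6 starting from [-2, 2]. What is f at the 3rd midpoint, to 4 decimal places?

-2.6250

f(0) = -6 < 0, so the root lies in [-2, 0]
f(-1) = 2 > 0, so the root lies in [-1, 0]
f(-0.5) = -2.625 < 0, so the root lies in [-1, -0.5]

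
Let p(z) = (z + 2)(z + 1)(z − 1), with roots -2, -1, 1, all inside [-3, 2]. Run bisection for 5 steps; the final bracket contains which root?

1

midpoint -0.5: p = -1.125 < 0 → [-0.5, 2]
midpoint 0.75: p = -1.203125 < 0 → [0.75, 2]
midpoint 1.375: p = 3.005859 > 0 → [0.75, 1.375]
midpoint 1.0625: p = 0.3948 > 0 → [0.75, 1.0625]
midpoint 0.90625: p = -0.5194 < 0 → [0.90625, 1.0625]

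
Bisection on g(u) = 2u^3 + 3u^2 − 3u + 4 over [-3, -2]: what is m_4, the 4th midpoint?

m = -2.5, g(m) = -1 (−); new bracket [-2.5, -2]
m = -2.25, g(m) = 3.15625 (+); new bracket [-2.5, -2.25]
m = -2.375, g(m) = 1.253906 (+); new bracket [-2.5, -2.375]
m = -2.4375, g(m) = 0.1724 (+); new bracket [-2.5, -2.4375]

-2.4375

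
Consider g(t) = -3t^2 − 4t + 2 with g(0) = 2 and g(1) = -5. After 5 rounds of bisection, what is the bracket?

[0.375, 0.40625]

m = 0.5, g(m) = -0.75 (−); new bracket [0, 0.5]
m = 0.25, g(m) = 0.8125 (+); new bracket [0.25, 0.5]
m = 0.375, g(m) = 0.078125 (+); new bracket [0.375, 0.5]
m = 0.4375, g(m) = -0.3242 (−); new bracket [0.375, 0.4375]
m = 0.40625, g(m) = -0.1201 (−); new bracket [0.375, 0.40625]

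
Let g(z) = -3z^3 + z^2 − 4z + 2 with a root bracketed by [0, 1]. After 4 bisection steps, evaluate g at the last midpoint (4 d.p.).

g(0.5) = -0.125 < 0, so the root lies in [0, 0.5]
g(0.25) = 1.015625 > 0, so the root lies in [0.25, 0.5]
g(0.375) = 0.482422 > 0, so the root lies in [0.375, 0.5]
g(0.4375) = 0.1902 > 0, so the root lies in [0.4375, 0.5]

0.1902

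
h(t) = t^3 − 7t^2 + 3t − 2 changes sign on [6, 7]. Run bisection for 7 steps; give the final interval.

m = 6.5, h(m) = -3.625 (−); new bracket [6.5, 7]
m = 6.75, h(m) = 6.859375 (+); new bracket [6.5, 6.75]
m = 6.625, h(m) = 1.416016 (+); new bracket [6.5, 6.625]
m = 6.5625, h(m) = -1.1541 (−); new bracket [6.5625, 6.625]
m = 6.59375, h(m) = 0.1185 (+); new bracket [6.5625, 6.59375]
m = 6.578125, h(m) = -0.5209 (−); new bracket [6.578125, 6.59375]
m = 6.5859375, h(m) = -0.202 (−); new bracket [6.5859375, 6.59375]

[6.5859375, 6.59375]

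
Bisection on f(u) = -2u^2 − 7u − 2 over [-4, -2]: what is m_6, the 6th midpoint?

u = -3 gives f = 1, positive; keep [-4, -3]
u = -3.5 gives f = -2, negative; keep [-3.5, -3]
u = -3.25 gives f = -0.375, negative; keep [-3.25, -3]
u = -3.125 gives f = 0.3438, positive; keep [-3.25, -3.125]
u = -3.1875 gives f = -0.0078, negative; keep [-3.1875, -3.125]
u = -3.15625 gives f = 0.1699, positive; keep [-3.1875, -3.15625]

-3.15625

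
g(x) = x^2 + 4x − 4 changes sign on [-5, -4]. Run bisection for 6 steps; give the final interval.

g(-4.5) = -1.75 < 0, so the root lies in [-5, -4.5]
g(-4.75) = -0.4375 < 0, so the root lies in [-5, -4.75]
g(-4.875) = 0.265625 > 0, so the root lies in [-4.875, -4.75]
g(-4.8125) = -0.0898 < 0, so the root lies in [-4.875, -4.8125]
g(-4.84375) = 0.0869 > 0, so the root lies in [-4.84375, -4.8125]
g(-4.828125) = -0.0017 < 0, so the root lies in [-4.84375, -4.828125]

[-4.84375, -4.828125]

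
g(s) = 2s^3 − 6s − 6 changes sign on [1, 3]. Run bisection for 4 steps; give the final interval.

g(2) = -2 < 0, so the root lies in [2, 3]
g(2.5) = 10.25 > 0, so the root lies in [2, 2.5]
g(2.25) = 3.28125 > 0, so the root lies in [2, 2.25]
g(2.125) = 0.4414 > 0, so the root lies in [2, 2.125]

[2, 2.125]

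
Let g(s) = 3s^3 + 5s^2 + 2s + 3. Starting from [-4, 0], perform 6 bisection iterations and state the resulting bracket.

[-1.6875, -1.625]

g(-2) = -5 < 0, so the root lies in [-2, 0]
g(-1) = 3 > 0, so the root lies in [-2, -1]
g(-1.5) = 1.125 > 0, so the root lies in [-2, -1.5]
g(-1.75) = -1.2656 < 0, so the root lies in [-1.75, -1.5]
g(-1.625) = 0.0801 > 0, so the root lies in [-1.75, -1.625]
g(-1.6875) = -0.553 < 0, so the root lies in [-1.6875, -1.625]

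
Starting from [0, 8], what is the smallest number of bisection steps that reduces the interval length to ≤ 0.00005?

18

Width after n steps is 8/2^n. Need 2^n ≥ 8/0.00005 = 160000.
2^17 = 131072 < 160000 ≤ 2^18 = 262144, so n = 18.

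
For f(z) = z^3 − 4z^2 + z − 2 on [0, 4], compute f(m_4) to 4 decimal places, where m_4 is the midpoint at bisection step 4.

-1.7656

f(2) = -8 < 0, so the root lies in [2, 4]
f(3) = -8 < 0, so the root lies in [3, 4]
f(3.5) = -4.625 < 0, so the root lies in [3.5, 4]
f(3.75) = -1.7656 < 0, so the root lies in [3.75, 4]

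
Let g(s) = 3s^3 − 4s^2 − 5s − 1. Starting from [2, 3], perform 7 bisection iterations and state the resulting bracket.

g(2.5) = 8.375 > 0, so the root lies in [2, 2.5]
g(2.25) = 1.671875 > 0, so the root lies in [2, 2.25]
g(2.125) = -0.900391 < 0, so the root lies in [2.125, 2.25]
g(2.1875) = 0.3245 > 0, so the root lies in [2.125, 2.1875]
g(2.15625) = -0.303 < 0, so the root lies in [2.15625, 2.1875]
g(2.171875) = 0.0069 > 0, so the root lies in [2.15625, 2.171875]
g(2.1640625) = -0.149 < 0, so the root lies in [2.1640625, 2.171875]

[2.1640625, 2.171875]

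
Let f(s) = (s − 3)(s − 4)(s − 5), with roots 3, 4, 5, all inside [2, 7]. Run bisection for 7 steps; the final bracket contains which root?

f(4.5) = -0.375 < 0, so the root lies in [4.5, 7]
f(5.75) = 3.609375 > 0, so the root lies in [4.5, 5.75]
f(5.125) = 0.298828 > 0, so the root lies in [4.5, 5.125]
f(4.8125) = -0.2761 < 0, so the root lies in [4.8125, 5.125]
f(4.96875) = -0.0596 < 0, so the root lies in [4.96875, 5.125]
f(5.046875) = 0.1004 > 0, so the root lies in [4.96875, 5.046875]
f(5.0078125) = 0.0158 > 0, so the root lies in [4.96875, 5.0078125]

5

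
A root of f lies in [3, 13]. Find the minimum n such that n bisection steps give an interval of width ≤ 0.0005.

15

Width after n steps is 10/2^n. Need 2^n ≥ 10/0.0005 = 20000.
2^14 = 16384 < 20000 ≤ 2^15 = 32768, so n = 15.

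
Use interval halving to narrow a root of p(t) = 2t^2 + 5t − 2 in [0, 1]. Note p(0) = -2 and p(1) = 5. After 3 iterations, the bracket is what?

[0.25, 0.375]

midpoint 0.5: p = 1 > 0 → [0, 0.5]
midpoint 0.25: p = -0.625 < 0 → [0.25, 0.5]
midpoint 0.375: p = 0.15625 > 0 → [0.25, 0.375]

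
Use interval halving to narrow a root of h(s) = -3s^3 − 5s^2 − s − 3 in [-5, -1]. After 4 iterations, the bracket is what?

[-2, -1.75]

h(-3) = 36 > 0, so the root lies in [-3, -1]
h(-2) = 3 > 0, so the root lies in [-2, -1]
h(-1.5) = -2.625 < 0, so the root lies in [-2, -1.5]
h(-1.75) = -0.4844 < 0, so the root lies in [-2, -1.75]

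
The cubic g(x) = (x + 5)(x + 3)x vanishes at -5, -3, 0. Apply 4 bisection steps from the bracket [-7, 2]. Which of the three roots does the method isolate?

m = -2.5, g(m) = -3.125 (−); new bracket [-2.5, 2]
m = -0.25, g(m) = -3.265625 (−); new bracket [-0.25, 2]
m = 0.875, g(m) = 19.919922 (+); new bracket [-0.25, 0.875]
m = 0.3125, g(m) = 5.4993 (+); new bracket [-0.25, 0.3125]

0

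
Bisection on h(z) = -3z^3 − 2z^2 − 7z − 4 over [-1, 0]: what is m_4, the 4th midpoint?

h(-0.5) = -0.625 < 0, so the root lies in [-1, -0.5]
h(-0.75) = 1.390625 > 0, so the root lies in [-0.75, -0.5]
h(-0.625) = 0.326172 > 0, so the root lies in [-0.625, -0.5]
h(-0.5625) = -0.1614 < 0, so the root lies in [-0.625, -0.5625]

-0.5625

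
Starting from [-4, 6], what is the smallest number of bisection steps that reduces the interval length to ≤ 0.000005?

21

Width after n steps is 10/2^n. Need 2^n ≥ 10/0.000005 = 2000000.
2^20 = 1048576 < 2000000 ≤ 2^21 = 2097152, so n = 21.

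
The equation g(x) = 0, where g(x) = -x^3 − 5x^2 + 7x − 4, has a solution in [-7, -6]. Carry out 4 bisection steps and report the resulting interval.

[-6.25, -6.1875]

g(-6.5) = 13.875 > 0, so the root lies in [-6.5, -6]
g(-6.25) = 1.078125 > 0, so the root lies in [-6.25, -6]
g(-6.125) = -4.669922 < 0, so the root lies in [-6.25, -6.125]
g(-6.1875) = -1.8489 < 0, so the root lies in [-6.25, -6.1875]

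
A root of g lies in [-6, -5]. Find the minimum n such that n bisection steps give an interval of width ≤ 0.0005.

11

Width after n steps is 1/2^n. Need 2^n ≥ 1/0.0005 = 2000.
2^10 = 1024 < 2000 ≤ 2^11 = 2048, so n = 11.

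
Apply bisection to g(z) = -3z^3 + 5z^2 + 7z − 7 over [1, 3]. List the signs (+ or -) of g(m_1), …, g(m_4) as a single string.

z = 2 gives g = 3, positive; keep [2, 3]
z = 2.5 gives g = -5.125, negative; keep [2, 2.5]
z = 2.25 gives g = -0.109375, negative; keep [2, 2.25]
z = 2.125 gives g = 1.666, positive; keep [2.125, 2.25]

+--+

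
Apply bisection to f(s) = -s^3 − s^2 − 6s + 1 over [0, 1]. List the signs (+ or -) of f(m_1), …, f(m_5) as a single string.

m = 0.5, f(m) = -2.375 (−); new bracket [0, 0.5]
m = 0.25, f(m) = -0.578125 (−); new bracket [0, 0.25]
m = 0.125, f(m) = 0.232422 (+); new bracket [0.125, 0.25]
m = 0.1875, f(m) = -0.1667 (−); new bracket [0.125, 0.1875]
m = 0.15625, f(m) = 0.0343 (+); new bracket [0.15625, 0.1875]

--+-+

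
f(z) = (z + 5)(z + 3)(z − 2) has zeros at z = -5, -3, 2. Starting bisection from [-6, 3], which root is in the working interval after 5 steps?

2

midpoint -1.5: f = -18.375 < 0 → [-1.5, 3]
midpoint 0.75: f = -26.953125 < 0 → [0.75, 3]
midpoint 1.875: f = -4.189453 < 0 → [1.875, 3]
midpoint 2.4375: f = 17.6931 > 0 → [1.875, 2.4375]
midpoint 2.15625: f = 5.7655 > 0 → [1.875, 2.15625]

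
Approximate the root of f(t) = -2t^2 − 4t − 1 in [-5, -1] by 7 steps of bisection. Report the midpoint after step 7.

midpoint -3: f = -7 < 0 → [-3, -1]
midpoint -2: f = -1 < 0 → [-2, -1]
midpoint -1.5: f = 0.5 > 0 → [-2, -1.5]
midpoint -1.75: f = -0.125 < 0 → [-1.75, -1.5]
midpoint -1.625: f = 0.2188 > 0 → [-1.75, -1.625]
midpoint -1.6875: f = 0.0547 > 0 → [-1.75, -1.6875]
midpoint -1.71875: f = -0.0332 < 0 → [-1.71875, -1.6875]

-1.71875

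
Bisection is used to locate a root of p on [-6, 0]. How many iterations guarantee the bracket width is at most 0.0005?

Width after n steps is 6/2^n. Need 2^n ≥ 6/0.0005 = 12000.
2^13 = 8192 < 12000 ≤ 2^14 = 16384, so n = 14.

14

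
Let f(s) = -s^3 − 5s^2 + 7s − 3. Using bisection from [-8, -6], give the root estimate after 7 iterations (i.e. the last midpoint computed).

m = -7, f(m) = 46 (+); new bracket [-7, -6]
m = -6.5, f(m) = 14.875 (+); new bracket [-6.5, -6]
m = -6.25, f(m) = 2.078125 (+); new bracket [-6.25, -6]
m = -6.125, f(m) = -3.6699 (−); new bracket [-6.25, -6.125]
m = -6.1875, f(m) = -0.8489 (−); new bracket [-6.25, -6.1875]
m = -6.21875, f(m) = 0.6013 (+); new bracket [-6.21875, -6.1875]
m = -6.203125, f(m) = -0.1271 (−); new bracket [-6.21875, -6.203125]

-6.203125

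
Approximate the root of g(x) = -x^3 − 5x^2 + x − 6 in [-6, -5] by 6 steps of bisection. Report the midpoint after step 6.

m = -5.5, g(m) = 3.625 (+); new bracket [-5.5, -5]
m = -5.25, g(m) = -4.359375 (−); new bracket [-5.5, -5.25]
m = -5.375, g(m) = -0.541016 (−); new bracket [-5.5, -5.375]
m = -5.4375, g(m) = 1.4978 (+); new bracket [-5.4375, -5.375]
m = -5.40625, g(m) = 0.4674 (+); new bracket [-5.40625, -5.375]
m = -5.390625, g(m) = -0.0395 (−); new bracket [-5.40625, -5.390625]

-5.390625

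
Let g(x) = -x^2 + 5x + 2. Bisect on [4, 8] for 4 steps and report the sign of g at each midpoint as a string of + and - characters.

-+-+

m = 6, g(m) = -4 (−); new bracket [4, 6]
m = 5, g(m) = 2 (+); new bracket [5, 6]
m = 5.5, g(m) = -0.75 (−); new bracket [5, 5.5]
m = 5.25, g(m) = 0.6875 (+); new bracket [5.25, 5.5]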